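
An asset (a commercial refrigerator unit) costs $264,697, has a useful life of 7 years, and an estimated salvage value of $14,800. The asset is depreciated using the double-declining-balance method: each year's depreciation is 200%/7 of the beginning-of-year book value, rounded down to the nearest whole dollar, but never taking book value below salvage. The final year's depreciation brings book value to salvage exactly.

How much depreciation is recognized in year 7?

$20,356

Depreciable base = $264,697 − $14,800 = $249,897.
Year 1: ⌊$264,697 × 200%/7⌋ = $75,627. Book value $189,070.
Year 2: ⌊$189,070 × 200%/7⌋ = $54,020. Book value $135,050.
Year 3: ⌊$135,050 × 200%/7⌋ = $38,585. Book value $96,465.
Year 4: ⌊$96,465 × 200%/7⌋ = $27,561. Book value $68,904.
Year 5: ⌊$68,904 × 200%/7⌋ = $19,686. Book value $49,218.
Year 6: ⌊$49,218 × 200%/7⌋ = $14,062. Book value $35,156.
Year 7 (final): $35,156 − $14,800 = $20,356. Book value $14,800.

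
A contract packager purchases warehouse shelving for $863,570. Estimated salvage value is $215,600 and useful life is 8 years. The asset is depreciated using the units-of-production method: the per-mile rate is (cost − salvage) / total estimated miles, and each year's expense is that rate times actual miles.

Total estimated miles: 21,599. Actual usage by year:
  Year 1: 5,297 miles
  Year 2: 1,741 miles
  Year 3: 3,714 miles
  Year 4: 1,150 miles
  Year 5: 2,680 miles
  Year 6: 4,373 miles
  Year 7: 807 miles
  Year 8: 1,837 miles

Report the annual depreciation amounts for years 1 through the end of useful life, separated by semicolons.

$158,910; $52,230; $111,420; $34,500; $80,400; $131,190; $24,210; $55,110

Depreciable base = $863,570 − $215,600 = $647,970.
Rate = $647,970 / 21,599 miles = $30 per mile.
Year 1: 5,297 × $30 = $158,910. Book value $704,660.
Year 2: 1,741 × $30 = $52,230. Book value $652,430.
Year 3: 3,714 × $30 = $111,420. Book value $541,010.
Year 4: 1,150 × $30 = $34,500. Book value $506,510.
Year 5: 2,680 × $30 = $80,400. Book value $426,110.
Year 6: 4,373 × $30 = $131,190. Book value $294,920.
Year 7: 807 × $30 = $24,210. Book value $270,710.
Year 8: 1,837 × $30 = $55,110. Book value $215,600.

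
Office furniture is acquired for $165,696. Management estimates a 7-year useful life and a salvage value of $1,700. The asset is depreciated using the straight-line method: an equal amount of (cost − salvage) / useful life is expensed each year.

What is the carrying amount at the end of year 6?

Depreciable base = $165,696 − $1,700 = $163,996.
Annual expense = $163,996 / 7 = $23,428.
End of year 1: book value $142,268.
End of year 2: book value $118,840.
End of year 3: book value $95,412.
End of year 4: book value $71,984.
End of year 5: book value $48,556.
End of year 6: book value $25,128.

$25,128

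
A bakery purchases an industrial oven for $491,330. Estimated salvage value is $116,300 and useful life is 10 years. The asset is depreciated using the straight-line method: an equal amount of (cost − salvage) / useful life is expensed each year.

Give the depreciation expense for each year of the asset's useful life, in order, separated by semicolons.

Depreciable base = $491,330 − $116,300 = $375,030.
Annual expense = $375,030 / 10 = $37,503.
End of year 1: book value $453,827.
End of year 2: book value $416,324.
End of year 3: book value $378,821.
End of year 4: book value $341,318.
End of year 5: book value $303,815.
End of year 6: book value $266,312.
End of year 7: book value $228,809.
End of year 8: book value $191,306.
End of year 9: book value $153,803.
End of year 10: book value $116,300.

$37,503; $37,503; $37,503; $37,503; $37,503; $37,503; $37,503; $37,503; $37,503; $37,503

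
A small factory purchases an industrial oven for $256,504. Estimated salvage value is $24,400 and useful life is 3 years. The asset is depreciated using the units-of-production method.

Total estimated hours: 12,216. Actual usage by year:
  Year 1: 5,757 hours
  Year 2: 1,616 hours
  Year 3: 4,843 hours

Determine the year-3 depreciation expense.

$92,017

Depreciable base = $256,504 − $24,400 = $232,104.
Rate = $232,104 / 12,216 hours = $19 per hour.
Year 1: 5,757 × $19 = $109,383. Book value $147,121.
Year 2: 1,616 × $19 = $30,704. Book value $116,417.
Year 3: 4,843 × $19 = $92,017. Book value $24,400.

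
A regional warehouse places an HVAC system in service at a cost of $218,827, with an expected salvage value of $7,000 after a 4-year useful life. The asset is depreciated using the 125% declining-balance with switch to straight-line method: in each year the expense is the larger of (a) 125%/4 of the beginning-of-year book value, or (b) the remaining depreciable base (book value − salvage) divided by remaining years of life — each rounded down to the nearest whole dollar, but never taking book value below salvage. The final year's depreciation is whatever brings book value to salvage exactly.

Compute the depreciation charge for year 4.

$47,815

Depreciable base = $218,827 − $7,000 = $211,827.
Year 1: DB = ⌊$218,827 × 125%/4⌋ = $68,383; SL = ⌊$211,827/4⌋ = $52,956 → take DB $68,383. Book value $150,444.
Year 2: DB = ⌊$150,444 × 125%/4⌋ = $47,013; SL = ⌊$143,444/3⌋ = $47,814 → take SL $47,814. Book value $102,630.
Year 3: DB = ⌊$102,630 × 125%/4⌋ = $32,071; SL = ⌊$95,630/2⌋ = $47,815 → take SL $47,815. Book value $54,815.
Year 4 (final): $54,815 − $7,000 = $47,815. Book value $7,000.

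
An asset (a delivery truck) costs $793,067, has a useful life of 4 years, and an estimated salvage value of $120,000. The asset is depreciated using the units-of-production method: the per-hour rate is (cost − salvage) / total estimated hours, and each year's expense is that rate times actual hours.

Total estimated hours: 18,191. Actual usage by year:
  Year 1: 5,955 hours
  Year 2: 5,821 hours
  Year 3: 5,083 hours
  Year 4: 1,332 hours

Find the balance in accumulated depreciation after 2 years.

Depreciable base = $793,067 − $120,000 = $673,067.
Rate = $673,067 / 18,191 hours = $37 per hour.
Year 1: 5,955 × $37 = $220,335. Book value $572,732.
Year 2: 5,821 × $37 = $215,377. Book value $357,355.
Accumulated through year 2 = $793,067 − $357,355 = $435,712.

$435,712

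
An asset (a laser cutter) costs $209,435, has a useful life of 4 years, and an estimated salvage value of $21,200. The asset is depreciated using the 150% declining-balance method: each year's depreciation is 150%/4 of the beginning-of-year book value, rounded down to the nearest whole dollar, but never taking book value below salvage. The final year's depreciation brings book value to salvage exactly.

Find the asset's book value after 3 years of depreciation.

Depreciable base = $209,435 − $21,200 = $188,235.
Year 1: ⌊$209,435 × 150%/4⌋ = $78,538. Book value $130,897.
Year 2: ⌊$130,897 × 150%/4⌋ = $49,086. Book value $81,811.
Year 3: ⌊$81,811 × 150%/4⌋ = $30,679. Book value $51,132.

$51,132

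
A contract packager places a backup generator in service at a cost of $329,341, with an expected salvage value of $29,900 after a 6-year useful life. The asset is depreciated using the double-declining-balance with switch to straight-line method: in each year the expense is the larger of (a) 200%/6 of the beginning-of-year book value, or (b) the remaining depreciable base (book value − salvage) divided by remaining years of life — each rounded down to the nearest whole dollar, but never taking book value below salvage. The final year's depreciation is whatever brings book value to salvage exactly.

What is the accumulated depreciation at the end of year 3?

$231,758

Depreciable base = $329,341 − $29,900 = $299,441.
Year 1: DB = ⌊$329,341 × 200%/6⌋ = $109,780; SL = ⌊$299,441/6⌋ = $49,906 → take DB $109,780. Book value $219,561.
Year 2: DB = ⌊$219,561 × 200%/6⌋ = $73,187; SL = ⌊$189,661/5⌋ = $37,932 → take DB $73,187. Book value $146,374.
Year 3: DB = ⌊$146,374 × 200%/6⌋ = $48,791; SL = ⌊$116,474/4⌋ = $29,118 → take DB $48,791. Book value $97,583.
Accumulated through year 3 = $329,341 − $97,583 = $231,758.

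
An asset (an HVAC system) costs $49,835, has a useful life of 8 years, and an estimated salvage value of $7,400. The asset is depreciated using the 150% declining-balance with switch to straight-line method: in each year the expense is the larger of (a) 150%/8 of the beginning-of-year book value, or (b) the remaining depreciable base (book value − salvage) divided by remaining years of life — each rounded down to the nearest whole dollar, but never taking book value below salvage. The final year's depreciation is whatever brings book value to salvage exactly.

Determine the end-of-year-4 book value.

Depreciable base = $49,835 − $7,400 = $42,435.
Year 1: DB = ⌊$49,835 × 150%/8⌋ = $9,344; SL = ⌊$42,435/8⌋ = $5,304 → take DB $9,344. Book value $40,491.
Year 2: DB = ⌊$40,491 × 150%/8⌋ = $7,592; SL = ⌊$33,091/7⌋ = $4,727 → take DB $7,592. Book value $32,899.
Year 3: DB = ⌊$32,899 × 150%/8⌋ = $6,168; SL = ⌊$25,499/6⌋ = $4,249 → take DB $6,168. Book value $26,731.
Year 4: DB = ⌊$26,731 × 150%/8⌋ = $5,012; SL = ⌊$19,331/5⌋ = $3,866 → take DB $5,012. Book value $21,719.

$21,719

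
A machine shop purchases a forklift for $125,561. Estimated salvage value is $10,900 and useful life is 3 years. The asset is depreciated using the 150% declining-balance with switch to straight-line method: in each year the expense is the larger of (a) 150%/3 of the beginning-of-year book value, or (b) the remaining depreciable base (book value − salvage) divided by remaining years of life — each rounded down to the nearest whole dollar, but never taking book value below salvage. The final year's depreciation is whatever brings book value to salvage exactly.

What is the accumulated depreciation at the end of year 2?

Depreciable base = $125,561 − $10,900 = $114,661.
Year 1: DB = ⌊$125,561 × 150%/3⌋ = $62,780; SL = ⌊$114,661/3⌋ = $38,220 → take DB $62,780. Book value $62,781.
Year 2: DB = ⌊$62,781 × 150%/3⌋ = $31,390; SL = ⌊$51,881/2⌋ = $25,940 → take DB $31,390. Book value $31,391.
Accumulated through year 2 = $125,561 − $31,391 = $94,170.

$94,170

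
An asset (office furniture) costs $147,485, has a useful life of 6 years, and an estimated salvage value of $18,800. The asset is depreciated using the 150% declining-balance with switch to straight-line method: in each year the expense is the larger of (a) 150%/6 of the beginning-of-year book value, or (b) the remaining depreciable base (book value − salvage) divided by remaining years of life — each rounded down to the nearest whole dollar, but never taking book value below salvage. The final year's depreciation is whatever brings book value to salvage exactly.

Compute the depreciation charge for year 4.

$15,555

Depreciable base = $147,485 − $18,800 = $128,685.
Year 1: DB = ⌊$147,485 × 150%/6⌋ = $36,871; SL = ⌊$128,685/6⌋ = $21,447 → take DB $36,871. Book value $110,614.
Year 2: DB = ⌊$110,614 × 150%/6⌋ = $27,653; SL = ⌊$91,814/5⌋ = $18,362 → take DB $27,653. Book value $82,961.
Year 3: DB = ⌊$82,961 × 150%/6⌋ = $20,740; SL = ⌊$64,161/4⌋ = $16,040 → take DB $20,740. Book value $62,221.
Year 4: DB = ⌊$62,221 × 150%/6⌋ = $15,555; SL = ⌊$43,421/3⌋ = $14,473 → take DB $15,555. Book value $46,666.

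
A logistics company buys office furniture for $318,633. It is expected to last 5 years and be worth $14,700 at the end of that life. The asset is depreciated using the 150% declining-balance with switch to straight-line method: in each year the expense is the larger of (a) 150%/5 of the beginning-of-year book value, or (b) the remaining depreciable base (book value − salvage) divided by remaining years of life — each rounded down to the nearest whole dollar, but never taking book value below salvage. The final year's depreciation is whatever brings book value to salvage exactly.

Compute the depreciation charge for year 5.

$47,144

Depreciable base = $318,633 − $14,700 = $303,933.
Year 1: DB = ⌊$318,633 × 150%/5⌋ = $95,589; SL = ⌊$303,933/5⌋ = $60,786 → take DB $95,589. Book value $223,044.
Year 2: DB = ⌊$223,044 × 150%/5⌋ = $66,913; SL = ⌊$208,344/4⌋ = $52,086 → take DB $66,913. Book value $156,131.
Year 3: DB = ⌊$156,131 × 150%/5⌋ = $46,839; SL = ⌊$141,431/3⌋ = $47,143 → take SL $47,143. Book value $108,988.
Year 4: DB = ⌊$108,988 × 150%/5⌋ = $32,696; SL = ⌊$94,288/2⌋ = $47,144 → take SL $47,144. Book value $61,844.
Year 5 (final): $61,844 − $14,700 = $47,144. Book value $14,700.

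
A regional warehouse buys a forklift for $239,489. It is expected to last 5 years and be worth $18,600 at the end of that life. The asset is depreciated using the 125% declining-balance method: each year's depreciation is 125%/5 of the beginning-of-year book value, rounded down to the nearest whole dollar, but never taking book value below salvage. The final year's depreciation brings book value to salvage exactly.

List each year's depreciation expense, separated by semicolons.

$59,872; $44,904; $33,678; $25,258; $57,177

Depreciable base = $239,489 − $18,600 = $220,889.
Year 1: ⌊$239,489 × 125%/5⌋ = $59,872. Book value $179,617.
Year 2: ⌊$179,617 × 125%/5⌋ = $44,904. Book value $134,713.
Year 3: ⌊$134,713 × 125%/5⌋ = $33,678. Book value $101,035.
Year 4: ⌊$101,035 × 125%/5⌋ = $25,258. Book value $75,777.
Year 5 (final): $75,777 − $18,600 = $57,177. Book value $18,600.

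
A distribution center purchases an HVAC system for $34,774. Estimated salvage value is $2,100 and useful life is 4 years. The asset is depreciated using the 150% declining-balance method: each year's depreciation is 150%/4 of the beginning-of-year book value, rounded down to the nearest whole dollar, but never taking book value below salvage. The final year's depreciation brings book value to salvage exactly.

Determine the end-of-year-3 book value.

$8,490

Depreciable base = $34,774 − $2,100 = $32,674.
Year 1: ⌊$34,774 × 150%/4⌋ = $13,040. Book value $21,734.
Year 2: ⌊$21,734 × 150%/4⌋ = $8,150. Book value $13,584.
Year 3: ⌊$13,584 × 150%/4⌋ = $5,094. Book value $8,490.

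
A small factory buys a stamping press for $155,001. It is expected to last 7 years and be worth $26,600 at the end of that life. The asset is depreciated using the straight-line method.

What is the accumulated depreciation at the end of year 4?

$73,372

Depreciable base = $155,001 − $26,600 = $128,401.
Annual expense = $128,401 / 7 = $18,343.
End of year 1: book value $136,658.
End of year 2: book value $118,315.
End of year 3: book value $99,972.
End of year 4: book value $81,629.
Accumulated through year 4 = $155,001 − $81,629 = $73,372.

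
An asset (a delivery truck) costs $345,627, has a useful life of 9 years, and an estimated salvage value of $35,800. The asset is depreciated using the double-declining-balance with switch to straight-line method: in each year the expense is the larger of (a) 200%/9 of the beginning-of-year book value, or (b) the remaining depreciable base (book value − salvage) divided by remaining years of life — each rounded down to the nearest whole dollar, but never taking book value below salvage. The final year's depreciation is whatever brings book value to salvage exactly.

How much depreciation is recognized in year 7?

$17,003

Depreciable base = $345,627 − $35,800 = $309,827.
Year 1: DB = ⌊$345,627 × 200%/9⌋ = $76,806; SL = ⌊$309,827/9⌋ = $34,425 → take DB $76,806. Book value $268,821.
Year 2: DB = ⌊$268,821 × 200%/9⌋ = $59,738; SL = ⌊$233,021/8⌋ = $29,127 → take DB $59,738. Book value $209,083.
Year 3: DB = ⌊$209,083 × 200%/9⌋ = $46,462; SL = ⌊$173,283/7⌋ = $24,754 → take DB $46,462. Book value $162,621.
Year 4: DB = ⌊$162,621 × 200%/9⌋ = $36,138; SL = ⌊$126,821/6⌋ = $21,136 → take DB $36,138. Book value $126,483.
Year 5: DB = ⌊$126,483 × 200%/9⌋ = $28,107; SL = ⌊$90,683/5⌋ = $18,136 → take DB $28,107. Book value $98,376.
Year 6: DB = ⌊$98,376 × 200%/9⌋ = $21,861; SL = ⌊$62,576/4⌋ = $15,644 → take DB $21,861. Book value $76,515.
Year 7: DB = ⌊$76,515 × 200%/9⌋ = $17,003; SL = ⌊$40,715/3⌋ = $13,571 → take DB $17,003. Book value $59,512.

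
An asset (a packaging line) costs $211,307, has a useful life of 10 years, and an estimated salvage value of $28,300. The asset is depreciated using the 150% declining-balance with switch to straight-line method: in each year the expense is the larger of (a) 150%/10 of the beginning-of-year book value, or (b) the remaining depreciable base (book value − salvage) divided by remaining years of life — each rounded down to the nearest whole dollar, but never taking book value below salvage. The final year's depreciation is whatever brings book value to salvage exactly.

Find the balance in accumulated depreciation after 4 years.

$101,002

Depreciable base = $211,307 − $28,300 = $183,007.
Year 1: DB = ⌊$211,307 × 150%/10⌋ = $31,696; SL = ⌊$183,007/10⌋ = $18,300 → take DB $31,696. Book value $179,611.
Year 2: DB = ⌊$179,611 × 150%/10⌋ = $26,941; SL = ⌊$151,311/9⌋ = $16,812 → take DB $26,941. Book value $152,670.
Year 3: DB = ⌊$152,670 × 150%/10⌋ = $22,900; SL = ⌊$124,370/8⌋ = $15,546 → take DB $22,900. Book value $129,770.
Year 4: DB = ⌊$129,770 × 150%/10⌋ = $19,465; SL = ⌊$101,470/7⌋ = $14,495 → take DB $19,465. Book value $110,305.
Accumulated through year 4 = $211,307 − $110,305 = $101,002.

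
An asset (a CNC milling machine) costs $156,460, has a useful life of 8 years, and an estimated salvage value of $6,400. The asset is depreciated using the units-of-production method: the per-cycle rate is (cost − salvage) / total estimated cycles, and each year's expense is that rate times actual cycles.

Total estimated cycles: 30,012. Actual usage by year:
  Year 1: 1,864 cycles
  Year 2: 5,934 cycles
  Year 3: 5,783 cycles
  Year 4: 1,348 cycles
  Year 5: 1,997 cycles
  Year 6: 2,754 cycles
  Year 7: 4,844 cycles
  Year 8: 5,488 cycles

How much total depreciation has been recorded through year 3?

Depreciable base = $156,460 − $6,400 = $150,060.
Rate = $150,060 / 30,012 cycles = $5 per cycle.
Year 1: 1,864 × $5 = $9,320. Book value $147,140.
Year 2: 5,934 × $5 = $29,670. Book value $117,470.
Year 3: 5,783 × $5 = $28,915. Book value $88,555.
Accumulated through year 3 = $156,460 − $88,555 = $67,905.

$67,905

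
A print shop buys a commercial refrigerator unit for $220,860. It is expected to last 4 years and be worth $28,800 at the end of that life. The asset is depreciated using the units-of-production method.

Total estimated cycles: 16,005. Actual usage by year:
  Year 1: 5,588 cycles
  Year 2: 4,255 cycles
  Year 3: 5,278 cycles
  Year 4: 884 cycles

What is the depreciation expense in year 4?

$10,608

Depreciable base = $220,860 − $28,800 = $192,060.
Rate = $192,060 / 16,005 cycles = $12 per cycle.
Year 1: 5,588 × $12 = $67,056. Book value $153,804.
Year 2: 4,255 × $12 = $51,060. Book value $102,744.
Year 3: 5,278 × $12 = $63,336. Book value $39,408.
Year 4: 884 × $12 = $10,608. Book value $28,800.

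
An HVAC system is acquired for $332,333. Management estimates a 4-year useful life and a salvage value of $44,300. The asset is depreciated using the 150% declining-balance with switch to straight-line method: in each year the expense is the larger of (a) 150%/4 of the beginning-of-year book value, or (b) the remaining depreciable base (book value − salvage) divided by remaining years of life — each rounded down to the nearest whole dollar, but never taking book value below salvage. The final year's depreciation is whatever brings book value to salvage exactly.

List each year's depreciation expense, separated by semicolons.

$124,624; $77,890; $48,682; $36,837

Depreciable base = $332,333 − $44,300 = $288,033.
Year 1: DB = ⌊$332,333 × 150%/4⌋ = $124,624; SL = ⌊$288,033/4⌋ = $72,008 → take DB $124,624. Book value $207,709.
Year 2: DB = ⌊$207,709 × 150%/4⌋ = $77,890; SL = ⌊$163,409/3⌋ = $54,469 → take DB $77,890. Book value $129,819.
Year 3: DB = ⌊$129,819 × 150%/4⌋ = $48,682; SL = ⌊$85,519/2⌋ = $42,759 → take DB $48,682. Book value $81,137.
Year 4 (final): $81,137 − $44,300 = $36,837. Book value $44,300.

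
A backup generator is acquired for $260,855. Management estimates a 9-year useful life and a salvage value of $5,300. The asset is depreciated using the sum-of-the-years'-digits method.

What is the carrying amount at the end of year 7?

$22,337

Depreciable base = $260,855 − $5,300 = $255,555.
Sum of the years' digits = 9+8+7+6+5+4+3+2+1 = 45.
Year 1: $255,555 × 9/45 = $51,111. Book value $209,744.
Year 2: $255,555 × 8/45 = $45,432. Book value $164,312.
Year 3: $255,555 × 7/45 = $39,753. Book value $124,559.
Year 4: $255,555 × 6/45 = $34,074. Book value $90,485.
Year 5: $255,555 × 5/45 = $28,395. Book value $62,090.
Year 6: $255,555 × 4/45 = $22,716. Book value $39,374.
Year 7: $255,555 × 3/45 = $17,037. Book value $22,337.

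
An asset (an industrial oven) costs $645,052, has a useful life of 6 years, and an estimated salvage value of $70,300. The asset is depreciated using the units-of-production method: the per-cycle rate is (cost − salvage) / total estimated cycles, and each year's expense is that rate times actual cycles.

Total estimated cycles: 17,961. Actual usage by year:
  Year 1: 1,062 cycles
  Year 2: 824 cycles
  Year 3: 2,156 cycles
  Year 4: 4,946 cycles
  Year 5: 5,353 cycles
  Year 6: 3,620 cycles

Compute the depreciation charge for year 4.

$158,272

Depreciable base = $645,052 − $70,300 = $574,752.
Rate = $574,752 / 17,961 cycles = $32 per cycle.
Year 1: 1,062 × $32 = $33,984. Book value $611,068.
Year 2: 824 × $32 = $26,368. Book value $584,700.
Year 3: 2,156 × $32 = $68,992. Book value $515,708.
Year 4: 4,946 × $32 = $158,272. Book value $357,436.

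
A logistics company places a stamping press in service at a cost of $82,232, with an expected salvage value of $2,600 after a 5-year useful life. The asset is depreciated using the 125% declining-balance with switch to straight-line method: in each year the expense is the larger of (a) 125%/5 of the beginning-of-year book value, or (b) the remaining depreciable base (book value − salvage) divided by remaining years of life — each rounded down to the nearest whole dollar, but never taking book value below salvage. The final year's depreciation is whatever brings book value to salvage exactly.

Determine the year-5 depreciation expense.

Depreciable base = $82,232 − $2,600 = $79,632.
Year 1: DB = ⌊$82,232 × 125%/5⌋ = $20,558; SL = ⌊$79,632/5⌋ = $15,926 → take DB $20,558. Book value $61,674.
Year 2: DB = ⌊$61,674 × 125%/5⌋ = $15,418; SL = ⌊$59,074/4⌋ = $14,768 → take DB $15,418. Book value $46,256.
Year 3: DB = ⌊$46,256 × 125%/5⌋ = $11,564; SL = ⌊$43,656/3⌋ = $14,552 → take SL $14,552. Book value $31,704.
Year 4: DB = ⌊$31,704 × 125%/5⌋ = $7,926; SL = ⌊$29,104/2⌋ = $14,552 → take SL $14,552. Book value $17,152.
Year 5 (final): $17,152 − $2,600 = $14,552. Book value $2,600.

$14,552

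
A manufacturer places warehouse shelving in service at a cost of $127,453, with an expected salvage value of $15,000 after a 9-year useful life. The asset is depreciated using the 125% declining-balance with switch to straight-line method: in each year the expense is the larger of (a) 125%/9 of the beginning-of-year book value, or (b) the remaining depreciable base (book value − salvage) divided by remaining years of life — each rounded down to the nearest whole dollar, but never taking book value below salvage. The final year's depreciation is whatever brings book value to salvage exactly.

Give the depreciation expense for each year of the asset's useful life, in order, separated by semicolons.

$17,701; $15,243; $13,126; $11,303; $11,016; $11,016; $11,016; $11,016; $11,016

Depreciable base = $127,453 − $15,000 = $112,453.
Year 1: DB = ⌊$127,453 × 125%/9⌋ = $17,701; SL = ⌊$112,453/9⌋ = $12,494 → take DB $17,701. Book value $109,752.
Year 2: DB = ⌊$109,752 × 125%/9⌋ = $15,243; SL = ⌊$94,752/8⌋ = $11,844 → take DB $15,243. Book value $94,509.
Year 3: DB = ⌊$94,509 × 125%/9⌋ = $13,126; SL = ⌊$79,509/7⌋ = $11,358 → take DB $13,126. Book value $81,383.
Year 4: DB = ⌊$81,383 × 125%/9⌋ = $11,303; SL = ⌊$66,383/6⌋ = $11,063 → take DB $11,303. Book value $70,080.
Year 5: DB = ⌊$70,080 × 125%/9⌋ = $9,733; SL = ⌊$55,080/5⌋ = $11,016 → take SL $11,016. Book value $59,064.
Year 6: DB = ⌊$59,064 × 125%/9⌋ = $8,203; SL = ⌊$44,064/4⌋ = $11,016 → take SL $11,016. Book value $48,048.
Year 7: DB = ⌊$48,048 × 125%/9⌋ = $6,673; SL = ⌊$33,048/3⌋ = $11,016 → take SL $11,016. Book value $37,032.
Year 8: DB = ⌊$37,032 × 125%/9⌋ = $5,143; SL = ⌊$22,032/2⌋ = $11,016 → take SL $11,016. Book value $26,016.
Year 9 (final): $26,016 − $15,000 = $11,016. Book value $15,000.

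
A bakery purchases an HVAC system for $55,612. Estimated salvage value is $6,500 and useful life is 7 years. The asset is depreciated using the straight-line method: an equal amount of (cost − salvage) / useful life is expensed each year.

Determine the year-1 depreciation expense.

Depreciable base = $55,612 − $6,500 = $49,112.
Annual expense = $49,112 / 7 = $7,016.

$7,016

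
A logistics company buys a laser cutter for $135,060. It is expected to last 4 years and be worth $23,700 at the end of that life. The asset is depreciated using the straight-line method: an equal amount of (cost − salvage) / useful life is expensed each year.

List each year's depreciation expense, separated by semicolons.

Depreciable base = $135,060 − $23,700 = $111,360.
Annual expense = $111,360 / 4 = $27,840.
End of year 1: book value $107,220.
End of year 2: book value $79,380.
End of year 3: book value $51,540.
End of year 4: book value $23,700.

$27,840; $27,840; $27,840; $27,840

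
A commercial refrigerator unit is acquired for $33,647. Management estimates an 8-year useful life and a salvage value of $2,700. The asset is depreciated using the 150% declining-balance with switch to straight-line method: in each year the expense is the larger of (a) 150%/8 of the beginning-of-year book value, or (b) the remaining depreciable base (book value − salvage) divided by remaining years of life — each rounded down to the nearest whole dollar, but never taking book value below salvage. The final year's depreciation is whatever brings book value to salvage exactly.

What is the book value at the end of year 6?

Depreciable base = $33,647 − $2,700 = $30,947.
Year 1: DB = ⌊$33,647 × 150%/8⌋ = $6,308; SL = ⌊$30,947/8⌋ = $3,868 → take DB $6,308. Book value $27,339.
Year 2: DB = ⌊$27,339 × 150%/8⌋ = $5,126; SL = ⌊$24,639/7⌋ = $3,519 → take DB $5,126. Book value $22,213.
Year 3: DB = ⌊$22,213 × 150%/8⌋ = $4,164; SL = ⌊$19,513/6⌋ = $3,252 → take DB $4,164. Book value $18,049.
Year 4: DB = ⌊$18,049 × 150%/8⌋ = $3,384; SL = ⌊$15,349/5⌋ = $3,069 → take DB $3,384. Book value $14,665.
Year 5: DB = ⌊$14,665 × 150%/8⌋ = $2,749; SL = ⌊$11,965/4⌋ = $2,991 → take SL $2,991. Book value $11,674.
Year 6: DB = ⌊$11,674 × 150%/8⌋ = $2,188; SL = ⌊$8,974/3⌋ = $2,991 → take SL $2,991. Book value $8,683.

$8,683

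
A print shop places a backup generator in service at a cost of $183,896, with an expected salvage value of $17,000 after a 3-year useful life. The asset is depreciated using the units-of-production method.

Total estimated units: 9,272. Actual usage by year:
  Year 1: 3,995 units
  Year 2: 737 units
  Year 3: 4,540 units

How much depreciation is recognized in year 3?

$81,720

Depreciable base = $183,896 − $17,000 = $166,896.
Rate = $166,896 / 9,272 units = $18 per unit.
Year 1: 3,995 × $18 = $71,910. Book value $111,986.
Year 2: 737 × $18 = $13,266. Book value $98,720.
Year 3: 4,540 × $18 = $81,720. Book value $17,000.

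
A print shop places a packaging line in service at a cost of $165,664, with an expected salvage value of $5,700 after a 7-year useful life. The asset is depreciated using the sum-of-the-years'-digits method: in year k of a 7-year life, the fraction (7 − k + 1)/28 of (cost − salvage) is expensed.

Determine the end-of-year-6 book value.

Depreciable base = $165,664 − $5,700 = $159,964.
Sum of the years' digits = 7+6+5+4+3+2+1 = 28.
Year 1: $159,964 × 7/28 = $39,991. Book value $125,673.
Year 2: $159,964 × 6/28 = $34,278. Book value $91,395.
Year 3: $159,964 × 5/28 = $28,565. Book value $62,830.
Year 4: $159,964 × 4/28 = $22,852. Book value $39,978.
Year 5: $159,964 × 3/28 = $17,139. Book value $22,839.
Year 6: $159,964 × 2/28 = $11,426. Book value $11,413.

$11,413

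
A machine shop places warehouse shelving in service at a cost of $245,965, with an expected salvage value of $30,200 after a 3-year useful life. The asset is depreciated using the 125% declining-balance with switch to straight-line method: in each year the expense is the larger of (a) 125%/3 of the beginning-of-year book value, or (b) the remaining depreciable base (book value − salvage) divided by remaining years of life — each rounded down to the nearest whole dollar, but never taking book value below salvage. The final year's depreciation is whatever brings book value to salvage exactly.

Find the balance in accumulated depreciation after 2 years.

$162,268

Depreciable base = $245,965 − $30,200 = $215,765.
Year 1: DB = ⌊$245,965 × 125%/3⌋ = $102,485; SL = ⌊$215,765/3⌋ = $71,921 → take DB $102,485. Book value $143,480.
Year 2: DB = ⌊$143,480 × 125%/3⌋ = $59,783; SL = ⌊$113,280/2⌋ = $56,640 → take DB $59,783. Book value $83,697.
Accumulated through year 2 = $245,965 − $83,697 = $162,268.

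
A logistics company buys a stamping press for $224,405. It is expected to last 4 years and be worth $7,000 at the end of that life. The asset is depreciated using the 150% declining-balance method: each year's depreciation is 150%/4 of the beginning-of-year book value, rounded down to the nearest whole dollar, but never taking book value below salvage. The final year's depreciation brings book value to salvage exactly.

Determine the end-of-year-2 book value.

Depreciable base = $224,405 − $7,000 = $217,405.
Year 1: ⌊$224,405 × 150%/4⌋ = $84,151. Book value $140,254.
Year 2: ⌊$140,254 × 150%/4⌋ = $52,595. Book value $87,659.

$87,659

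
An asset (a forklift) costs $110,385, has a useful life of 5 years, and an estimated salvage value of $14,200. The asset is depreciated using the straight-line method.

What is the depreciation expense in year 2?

Depreciable base = $110,385 − $14,200 = $96,185.
Annual expense = $96,185 / 5 = $19,237.

$19,237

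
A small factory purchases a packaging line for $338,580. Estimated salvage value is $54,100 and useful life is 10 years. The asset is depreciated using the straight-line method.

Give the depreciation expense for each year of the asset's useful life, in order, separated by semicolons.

$28,448; $28,448; $28,448; $28,448; $28,448; $28,448; $28,448; $28,448; $28,448; $28,448

Depreciable base = $338,580 − $54,100 = $284,480.
Annual expense = $284,480 / 10 = $28,448.
End of year 1: book value $310,132.
End of year 2: book value $281,684.
End of year 3: book value $253,236.
End of year 4: book value $224,788.
End of year 5: book value $196,340.
End of year 6: book value $167,892.
End of year 7: book value $139,444.
End of year 8: book value $110,996.
End of year 9: book value $82,548.
End of year 10: book value $54,100.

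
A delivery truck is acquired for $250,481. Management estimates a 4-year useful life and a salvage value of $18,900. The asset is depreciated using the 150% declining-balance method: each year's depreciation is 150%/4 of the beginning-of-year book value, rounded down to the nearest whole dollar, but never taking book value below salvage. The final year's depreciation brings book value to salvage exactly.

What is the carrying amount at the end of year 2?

$97,845

Depreciable base = $250,481 − $18,900 = $231,581.
Year 1: ⌊$250,481 × 150%/4⌋ = $93,930. Book value $156,551.
Year 2: ⌊$156,551 × 150%/4⌋ = $58,706. Book value $97,845.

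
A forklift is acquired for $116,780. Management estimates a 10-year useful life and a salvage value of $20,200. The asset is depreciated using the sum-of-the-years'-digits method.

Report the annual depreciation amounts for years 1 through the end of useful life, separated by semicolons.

$17,560; $15,804; $14,048; $12,292; $10,536; $8,780; $7,024; $5,268; $3,512; $1,756

Depreciable base = $116,780 − $20,200 = $96,580.
Sum of the years' digits = 10+9+8+7+6+5+4+3+2+1 = 55.
Year 1: $96,580 × 10/55 = $17,560. Book value $99,220.
Year 2: $96,580 × 9/55 = $15,804. Book value $83,416.
Year 3: $96,580 × 8/55 = $14,048. Book value $69,368.
Year 4: $96,580 × 7/55 = $12,292. Book value $57,076.
Year 5: $96,580 × 6/55 = $10,536. Book value $46,540.
Year 6: $96,580 × 5/55 = $8,780. Book value $37,760.
Year 7: $96,580 × 4/55 = $7,024. Book value $30,736.
Year 8: $96,580 × 3/55 = $5,268. Book value $25,468.
Year 9: $96,580 × 2/55 = $3,512. Book value $21,956.
Year 10: $96,580 × 1/55 = $1,756. Book value $20,200.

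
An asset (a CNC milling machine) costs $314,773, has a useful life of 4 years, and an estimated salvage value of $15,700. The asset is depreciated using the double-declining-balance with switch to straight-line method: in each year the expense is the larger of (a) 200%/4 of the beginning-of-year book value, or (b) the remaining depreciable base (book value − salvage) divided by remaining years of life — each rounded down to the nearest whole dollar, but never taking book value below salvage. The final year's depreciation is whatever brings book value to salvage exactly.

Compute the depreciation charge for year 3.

$39,347

Depreciable base = $314,773 − $15,700 = $299,073.
Year 1: DB = ⌊$314,773 × 200%/4⌋ = $157,386; SL = ⌊$299,073/4⌋ = $74,768 → take DB $157,386. Book value $157,387.
Year 2: DB = ⌊$157,387 × 200%/4⌋ = $78,693; SL = ⌊$141,687/3⌋ = $47,229 → take DB $78,693. Book value $78,694.
Year 3: DB = ⌊$78,694 × 200%/4⌋ = $39,347; SL = ⌊$62,994/2⌋ = $31,497 → take DB $39,347. Book value $39,347.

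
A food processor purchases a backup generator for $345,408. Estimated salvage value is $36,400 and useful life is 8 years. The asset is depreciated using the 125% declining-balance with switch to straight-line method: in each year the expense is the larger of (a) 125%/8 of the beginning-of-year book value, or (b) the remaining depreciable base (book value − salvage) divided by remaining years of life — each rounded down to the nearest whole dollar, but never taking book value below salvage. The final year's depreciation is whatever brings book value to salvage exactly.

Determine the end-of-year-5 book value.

$139,048

Depreciable base = $345,408 − $36,400 = $309,008.
Year 1: DB = ⌊$345,408 × 125%/8⌋ = $53,970; SL = ⌊$309,008/8⌋ = $38,626 → take DB $53,970. Book value $291,438.
Year 2: DB = ⌊$291,438 × 125%/8⌋ = $45,537; SL = ⌊$255,038/7⌋ = $36,434 → take DB $45,537. Book value $245,901.
Year 3: DB = ⌊$245,901 × 125%/8⌋ = $38,422; SL = ⌊$209,501/6⌋ = $34,916 → take DB $38,422. Book value $207,479.
Year 4: DB = ⌊$207,479 × 125%/8⌋ = $32,418; SL = ⌊$171,079/5⌋ = $34,215 → take SL $34,215. Book value $173,264.
Year 5: DB = ⌊$173,264 × 125%/8⌋ = $27,072; SL = ⌊$136,864/4⌋ = $34,216 → take SL $34,216. Book value $139,048.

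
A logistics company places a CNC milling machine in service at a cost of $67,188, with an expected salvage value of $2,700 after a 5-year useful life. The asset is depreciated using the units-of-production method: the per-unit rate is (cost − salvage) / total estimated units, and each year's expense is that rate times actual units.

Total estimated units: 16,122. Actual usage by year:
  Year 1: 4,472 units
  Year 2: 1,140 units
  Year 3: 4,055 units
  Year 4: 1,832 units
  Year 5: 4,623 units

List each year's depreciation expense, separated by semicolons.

$17,888; $4,560; $16,220; $7,328; $18,492

Depreciable base = $67,188 − $2,700 = $64,488.
Rate = $64,488 / 16,122 units = $4 per unit.
Year 1: 4,472 × $4 = $17,888. Book value $49,300.
Year 2: 1,140 × $4 = $4,560. Book value $44,740.
Year 3: 4,055 × $4 = $16,220. Book value $28,520.
Year 4: 1,832 × $4 = $7,328. Book value $21,192.
Year 5: 4,623 × $4 = $18,492. Book value $2,700.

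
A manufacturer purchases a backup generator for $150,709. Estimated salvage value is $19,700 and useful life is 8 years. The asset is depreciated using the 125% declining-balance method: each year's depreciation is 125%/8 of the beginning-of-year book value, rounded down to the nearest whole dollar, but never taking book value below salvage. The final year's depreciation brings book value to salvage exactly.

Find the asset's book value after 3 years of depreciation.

Depreciable base = $150,709 − $19,700 = $131,009.
Year 1: ⌊$150,709 × 125%/8⌋ = $23,548. Book value $127,161.
Year 2: ⌊$127,161 × 125%/8⌋ = $19,868. Book value $107,293.
Year 3: ⌊$107,293 × 125%/8⌋ = $16,764. Book value $90,529.

$90,529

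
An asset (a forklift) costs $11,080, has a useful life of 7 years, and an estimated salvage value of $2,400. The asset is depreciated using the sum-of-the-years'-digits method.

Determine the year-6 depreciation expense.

Depreciable base = $11,080 − $2,400 = $8,680.
Sum of the years' digits = 7+6+5+4+3+2+1 = 28.
Year 1: $8,680 × 7/28 = $2,170. Book value $8,910.
Year 2: $8,680 × 6/28 = $1,860. Book value $7,050.
Year 3: $8,680 × 5/28 = $1,550. Book value $5,500.
Year 4: $8,680 × 4/28 = $1,240. Book value $4,260.
Year 5: $8,680 × 3/28 = $930. Book value $3,330.
Year 6: $8,680 × 2/28 = $620. Book value $2,710.

$620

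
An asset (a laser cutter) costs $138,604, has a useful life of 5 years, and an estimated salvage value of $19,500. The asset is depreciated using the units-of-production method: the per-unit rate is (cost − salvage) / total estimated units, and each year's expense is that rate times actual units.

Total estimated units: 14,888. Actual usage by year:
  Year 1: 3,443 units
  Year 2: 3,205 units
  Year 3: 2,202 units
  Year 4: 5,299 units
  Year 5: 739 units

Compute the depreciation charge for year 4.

$42,392

Depreciable base = $138,604 − $19,500 = $119,104.
Rate = $119,104 / 14,888 units = $8 per unit.
Year 1: 3,443 × $8 = $27,544. Book value $111,060.
Year 2: 3,205 × $8 = $25,640. Book value $85,420.
Year 3: 2,202 × $8 = $17,616. Book value $67,804.
Year 4: 5,299 × $8 = $42,392. Book value $25,412.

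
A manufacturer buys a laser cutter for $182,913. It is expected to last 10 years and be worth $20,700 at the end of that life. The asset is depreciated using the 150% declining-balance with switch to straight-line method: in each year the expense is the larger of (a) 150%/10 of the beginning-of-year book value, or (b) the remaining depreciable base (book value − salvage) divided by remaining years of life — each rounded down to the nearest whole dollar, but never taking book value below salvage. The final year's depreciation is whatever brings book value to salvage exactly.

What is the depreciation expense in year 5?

$14,322

Depreciable base = $182,913 − $20,700 = $162,213.
Year 1: DB = ⌊$182,913 × 150%/10⌋ = $27,436; SL = ⌊$162,213/10⌋ = $16,221 → take DB $27,436. Book value $155,477.
Year 2: DB = ⌊$155,477 × 150%/10⌋ = $23,321; SL = ⌊$134,777/9⌋ = $14,975 → take DB $23,321. Book value $132,156.
Year 3: DB = ⌊$132,156 × 150%/10⌋ = $19,823; SL = ⌊$111,456/8⌋ = $13,932 → take DB $19,823. Book value $112,333.
Year 4: DB = ⌊$112,333 × 150%/10⌋ = $16,849; SL = ⌊$91,633/7⌋ = $13,090 → take DB $16,849. Book value $95,484.
Year 5: DB = ⌊$95,484 × 150%/10⌋ = $14,322; SL = ⌊$74,784/6⌋ = $12,464 → take DB $14,322. Book value $81,162.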